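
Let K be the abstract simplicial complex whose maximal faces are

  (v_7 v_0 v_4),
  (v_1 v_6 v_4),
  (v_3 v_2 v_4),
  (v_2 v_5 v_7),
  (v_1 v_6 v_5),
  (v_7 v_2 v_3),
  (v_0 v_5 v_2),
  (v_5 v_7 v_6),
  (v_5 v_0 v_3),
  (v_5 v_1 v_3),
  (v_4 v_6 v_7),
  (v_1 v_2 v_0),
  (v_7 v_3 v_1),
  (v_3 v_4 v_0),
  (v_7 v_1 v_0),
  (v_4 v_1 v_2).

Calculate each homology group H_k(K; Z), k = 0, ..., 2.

H_0 = Z,  H_1 = Z^2,  H_2 = Z.

Take the total order v_0 < v_1 < v_2 < v_3 < v_4 < v_5 < v_6 < v_7 on the vertex set. Then K (dimension 2) consists of the simplices:

  0-simplices (8): [v_0], [v_1], [v_2], [v_3], [v_4], [v_5], [v_6], [v_7]
  1-simplices (24): (24 of them)
  2-simplices (16): (16 of them)

so the chain groups are C_0 ≅ Z^8, C_1 ≅ Z^24, C_2 ≅ Z^16.

Boundary ∂_1: C_1 → C_0 sends each edge [p,q] (with p < q) to q − p. For instance
  ∂[v_1,v_2] = [v_2] − [v_1].
This gives a 8×24 integer matrix of rank 7; reducing to Smith normal form yields diagonal entries (1,1,1,1,1,1,1).

The boundary map ∂_2: C_2 → C_1 sends each 2-simplex [p,q,r] to [q,r] − [p,r] + [p,q]. For instance
  ∂[v_1,v_5,v_6] = [v_5,v_6] − [v_1,v_6] + [v_1,v_5],
  ∂[v_0,v_1,v_7] = [v_1,v_7] − [v_0,v_7] + [v_0,v_1].
The resulting 24×16 matrix has rank 15, and its Smith normal form has invariant factors (1,1,1,1,1,1,1,1,1,1,1,1,1,1,1).

Now H_k = ker ∂_k / im ∂_{k+1}, so:

  H_0: rank C_0 − rank ∂_1 = 8 − 7 = 1, and the invariant factors of ∂_1 are all 1, so H_0 ≅ Z.
  H_1: rank ker ∂_1 − rank ∂_2 = (24 − 7) − 15 = 2, and the invariant factors of ∂_2 are all 1, so H_1 ≅ Z^2.
  H_2: rank ker ∂_2 − rank ∂_3 = (16 − 15) − 0 = 1, and there is no ∂_3, so H_2 ≅ Z.

As a check, the Euler characteristic is 8 − 24 + 16 = 0, which agrees with 1 − 2 + 1 = 0.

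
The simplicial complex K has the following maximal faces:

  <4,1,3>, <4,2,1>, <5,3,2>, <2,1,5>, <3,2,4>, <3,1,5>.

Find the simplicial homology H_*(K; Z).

Order the vertices as 1 < 2 < 3 < 4 < 5. Listing each simplex with vertices in this order, K has dimension 2 with simplices:

  0-simplices (5): [1], [2], [3], [4], [5]
  1-simplices (9): [1,2], [1,3], [1,4], [1,5], [2,3], [2,4], [2,5], [3,4], [3,5]
  2-simplices (6): [1,2,4], [1,2,5], [1,3,4], [1,3,5], [2,3,4], [2,3,5]

Hence C_0 ≅ Z^5, C_1 ≅ Z^9, C_2 ≅ Z^6.

Boundary ∂_1: C_1 → C_0 is given by ∂[p,q] = [q] − [p]. For instance
  ∂[2,4] = [4] − [2].
This gives a 5×9 integer matrix of rank 4; reducing to Smith normal form yields diagonal entries (1,1,1,1).

Boundary ∂_2: C_2 → C_1 maps a triangle to the signed sum of its edges. For instance
  ∂[1,2,4] = [2,4] − [1,4] + [1,2],
  ∂[1,2,5] = [2,5] − [1,5] + [1,2].
As a 9×6 matrix over Z this has rank 5, with invariant factors (1,1,1,1,1).

Reading off H_k = ker ∂_k / im ∂_{k+1}:

  H_0: rank C_0 − rank ∂_1 = 5 − 4 = 1, and the invariant factors of ∂_1 are all 1, so H_0 = Z.
  H_1: rank ker ∂_1 − rank ∂_2 = (9 − 4) − 5 = 0, and the invariant factors of ∂_2 are all 1, so H_1 = 0.
  H_2: rank ker ∂_2 − rank ∂_3 = (6 − 5) − 0 = 1, and there is no ∂_3, so H_2 = Z.

As a check, the Euler characteristic is 5 − 9 + 6 = 2, which agrees with 1 − 0 + 1 = 2.

H_0 ≅ Z,  H_1 = 0,  H_2 ≅ Z.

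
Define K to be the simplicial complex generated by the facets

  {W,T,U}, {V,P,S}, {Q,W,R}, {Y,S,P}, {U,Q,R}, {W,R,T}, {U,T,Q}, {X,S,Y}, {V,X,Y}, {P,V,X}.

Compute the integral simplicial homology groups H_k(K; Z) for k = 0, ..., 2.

H_0 = Z^2,  H_1 = Z^2,  H_2 = 0.

Order the vertices as P < Q < R < S < T < U < V < W < X < Y. Listing each simplex with vertices in this order, K has dimension 2 with simplices:

  0-simplices (10): P, Q, R, S, T, U, V, W, X, Y
  1-simplices (20): PS, PV, PX, PY, QR, QT, QU, QW, RT, RU, RW, SV, SX, SY, TU, TW, UW, VX, VY, XY
  2-simplices (10): PSV, PSY, PVX, QRU, QRW, QTU, RTW, SXY, TUW, VXY

so the chain groups are C_0 ≅ Z^10, C_1 ≅ Z^20, C_2 ≅ Z^10.

∂_1: C_1 → C_0 is given by ∂[p,q] = [q] − [p]. For instance
  ∂RU = U − R.
The resulting 10×20 matrix has rank 8, and its Smith normal form has invariant factors (1,1,1,1,1,1,1,1).

∂_2: C_2 → C_1 acts by ∂[p,q,r] = [q,r] − [p,r] + [p,q]. For instance
  ∂RTW = TW − RW + RT,
  ∂VXY = XY − VY + VX.
This gives a 20×10 integer matrix of rank 10; reducing to Smith normal form yields diagonal entries (1,1,1,1,1,1,1,1,1,1).

Computing H_k = (kernel of ∂_k) / (image of ∂_{k+1}):

  H_0: rank C_0 − rank ∂_1 = 10 − 8 = 2, and the invariant factors of ∂_1 are all 1, so H_0 = Z^2.
  H_1: rank ker ∂_1 − rank ∂_2 = (20 − 8) − 10 = 2, and the invariant factors of ∂_2 are all 1, so H_1 = Z^2.
  H_2: rank ker ∂_2 − rank ∂_3 = (10 − 10) − 0 = 0, and there is no ∂_3, so H_2 = 0.

As a check, the Euler characteristic is 10 − 20 + 10 = 0, which agrees with 2 − 2 + 0 = 0.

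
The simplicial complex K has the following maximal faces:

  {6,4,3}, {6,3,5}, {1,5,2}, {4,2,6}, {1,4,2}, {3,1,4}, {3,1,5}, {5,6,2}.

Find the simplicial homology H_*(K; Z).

Take the total order 1 < 2 < 3 < 4 < 5 < 6 on the vertex set. Then K (dimension 2) consists of the simplices:

  0-simplices (6): [1], [2], [3], [4], [5], [6]
  1-simplices (12): [1,2], [1,3], [1,4], [1,5], [2,4], [2,5], [2,6], [3,4], [3,5], [3,6], [4,6], [5,6]
  2-simplices (8): [1,2,4], [1,2,5], [1,3,4], [1,3,5], [2,4,6], [2,5,6], [3,4,6], [3,5,6]

Hence C_0 ≅ Z^6, C_1 ≅ Z^12, C_2 ≅ Z^8.

∂_1: C_1 → C_0 sends each edge [p,q] (with p < q) to q − p. For instance
  ∂[2,6] = [6] − [2].
The resulting 6×12 matrix has rank 5, and its Smith normal form has invariant factors (1,1,1,1,1).

The boundary map ∂_2: C_2 → C_1 maps a triangle to the signed sum of its edges. For instance
  ∂[2,4,6] = [4,6] − [2,6] + [2,4],
  ∂[1,3,5] = [3,5] − [1,5] + [1,3].
This gives a 12×8 integer matrix of rank 7; reducing to Smith normal form yields diagonal entries (1,1,1,1,1,1,1).

Now H_k = ker ∂_k / im ∂_{k+1}, so:

  H_0: rank C_0 − rank ∂_1 = 6 − 5 = 1, and the invariant factors of ∂_1 are all 1, so H_0 = Z.
  H_1: rank ker ∂_1 − rank ∂_2 = (12 − 5) − 7 = 0, and the invariant factors of ∂_2 are all 1, so H_1 = 0.
  H_2: rank ker ∂_2 − rank ∂_3 = (8 − 7) − 0 = 1, and there is no ∂_3, so H_2 = Z.

(K is a triangulation of the 2-sphere S^2.)

H_0 = Z,  H_1 = 0,  H_2 = Z.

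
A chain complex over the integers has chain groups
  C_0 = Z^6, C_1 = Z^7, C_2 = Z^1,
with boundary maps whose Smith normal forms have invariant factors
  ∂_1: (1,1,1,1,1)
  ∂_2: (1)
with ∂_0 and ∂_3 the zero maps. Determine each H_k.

H_0 = Z,  H_1 = Z,  H_2 = 0.

H_0: b_0 = 6 − 0 − 5 = 1; torsion from ∂_1 factors > 1: none. So H_0 = Z.
H_1: b_1 = 7 − 5 − 1 = 1; torsion from ∂_2 factors > 1: none. So H_1 = Z.
H_2: b_2 = 1 − 1 − 0 = 0; torsion from ∂_3 factors > 1: none. So H_2 = 0.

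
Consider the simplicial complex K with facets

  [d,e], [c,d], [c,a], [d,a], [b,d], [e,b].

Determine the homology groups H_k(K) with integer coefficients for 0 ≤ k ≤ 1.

H_0 = Z,  H_1 = Z^2.

We work with the vertex ordering a < b < c < d < e. The simplices of K, each written with vertices in increasing order, are:

  0-simplices (5): a, b, c, d, e
  1-simplices (6): ac, ad, bd, be, cd, de

giving chain groups C_0 ≅ Z^5, C_1 ≅ Z^6.

Boundary ∂_1: C_1 → C_0 is given by ∂[p,q] = [q] − [p]. For instance
  ∂cd = d − c.
The 5×6 boundary matrix has rank 4 and Smith normal form diag(1,1,1,1).

Computing H_k = (kernel of ∂_k) / (image of ∂_{k+1}):

  H_0: rank C_0 − rank ∂_1 = 5 − 4 = 1, and the invariant factors of ∂_1 are all 1, so H_0 ≅ Z.
  H_1: rank ker ∂_1 − rank ∂_2 = (6 − 4) − 0 = 2, and there is no ∂_2, so H_1 ≅ Z^2.

(K is a triangulation of a wedge of 2 circles.)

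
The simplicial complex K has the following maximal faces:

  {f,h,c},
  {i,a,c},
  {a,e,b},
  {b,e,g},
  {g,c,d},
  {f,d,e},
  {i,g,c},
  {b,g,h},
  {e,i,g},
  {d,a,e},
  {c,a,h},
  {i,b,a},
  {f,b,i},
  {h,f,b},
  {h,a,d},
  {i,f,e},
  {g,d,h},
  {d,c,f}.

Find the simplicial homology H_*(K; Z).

H_0 ≅ Z,  H_1 ≅ Z ⊕ Z/2Z,  H_2 = 0.

Fix the vertex order a < b < c < d < e < f < g < h < i and write every simplex with vertices in increasing order. Then dim K = 2 and the simplices of K are:

  0-simplices (9): a, b, c, d, e, f, g, h, i
  1-simplices (27): ab, ac, ad, ae, ah, ai, be, bf, bg, bh, bi, cd, cf, cg, ch, ci, de, df, dg, dh, ef, eg, ei, fh, fi, gh, gi
  2-simplices (18): abe, abi, ach, aci, ade, adh, beg, bfh, bfi, bgh, cdf, cdg, cfh, cgi, def, dgh, efi, egi

giving chain groups C_0 ≅ Z^9, C_1 ≅ Z^27, C_2 ≅ Z^18.

Boundary ∂_1: C_1 → C_0 maps an edge to its endpoints' difference, ∂[p,q] = q − p. For instance
  ∂be = e − b.
The resulting 9×27 matrix has rank 8, and its Smith normal form has invariant factors (1,1,1,1,1,1,1,1).

Boundary ∂_2: C_2 → C_1 acts by ∂[p,q,r] = [q,r] − [p,r] + [p,q]. For instance
  ∂abe = be − ae + ab,
  ∂efi = fi − ei + ef.
This gives a 27×18 integer matrix of rank 18; reducing to Smith normal form yields diagonal entries (1,1,1,1,1,1,1,1,1,1,1,1,1,1,1,1,1,2).

Now H_k = ker ∂_k / im ∂_{k+1}, so:

  H_0: rank C_0 − rank ∂_1 = 9 − 8 = 1, and the invariant factors of ∂_1 are all 1, so H_0 ≅ Z.
  H_1: rank ker ∂_1 − rank ∂_2 = (27 − 8) − 18 = 1, and ∂_2 has invariant factor 2 > 1, so H_1 ≅ Z ⊕ Z/2Z.
  H_2: rank ker ∂_2 − rank ∂_3 = (18 − 18) − 0 = 0, and there is no ∂_3, so H_2 ≅ 0.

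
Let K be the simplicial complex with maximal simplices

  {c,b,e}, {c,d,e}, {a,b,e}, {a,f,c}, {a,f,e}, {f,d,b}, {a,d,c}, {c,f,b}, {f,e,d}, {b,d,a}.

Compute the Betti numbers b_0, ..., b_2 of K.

b_0 = 1, b_1 = 0, b_2 = 0.

We work with the vertex ordering a < b < c < d < e < f. The simplices of K, each written with vertices in increasing order, are:

  0-simplices (6): a, b, c, d, e, f
  1-simplices (15): ab, ac, ad, ae, af, bc, bd, be, bf, cd, ce, cf, de, df, ef
  2-simplices (10): abd, abe, acd, acf, aef, bce, bcf, bdf, cde, def

so the chain groups are C_0 ≅ Z^6, C_1 ≅ Z^15, C_2 ≅ Z^10.

Boundary ∂_1: C_1 → C_0 maps an edge to its endpoints' difference, ∂[p,q] = q − p.
As a 6×15 matrix over Z this has rank 5, with invariant factors (1,1,1,1,1).

Boundary ∂_2: C_2 → C_1 maps a triangle to the signed sum of its edges. For instance
  ∂bdf = df − bf + bd,
  ∂acd = cd − ad + ac.
This gives a 15×10 integer matrix of rank 10; reducing to Smith normal form yields diagonal entries (1,1,1,1,1,1,1,1,1,2).

Reading off H_k = ker ∂_k / im ∂_{k+1}:

  H_0: rank C_0 − rank ∂_1 = 6 − 5 = 1, and the invariant factors of ∂_1 are all 1, so H_0 = Z.
  H_1: rank ker ∂_1 − rank ∂_2 = (15 − 5) − 10 = 0, and ∂_2 has invariant factor 2 > 1, so H_1 = Z/2.
  H_2: rank ker ∂_2 − rank ∂_3 = (10 − 10) − 0 = 0, and there is no ∂_3, so H_2 = 0.

As a check, the Euler characteristic is 6 − 15 + 10 = 1, which agrees with 1 − 0 + 0 = 1.

Hence the Betti numbers are b_0 = 1, b_1 = 0, b_2 = 0.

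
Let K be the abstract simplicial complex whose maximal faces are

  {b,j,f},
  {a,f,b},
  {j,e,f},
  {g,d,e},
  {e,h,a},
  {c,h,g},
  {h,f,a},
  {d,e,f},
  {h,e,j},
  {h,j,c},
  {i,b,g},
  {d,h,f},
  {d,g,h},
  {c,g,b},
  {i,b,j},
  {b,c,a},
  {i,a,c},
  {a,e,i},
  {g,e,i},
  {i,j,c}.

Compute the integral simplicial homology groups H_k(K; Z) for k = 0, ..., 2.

We work with the vertex ordering a < b < c < d < e < f < g < h < i < j. The simplices of K, each written with vertices in increasing order, are:

  0-simplices (10): a, b, c, d, e, f, g, h, i, j
  1-simplices (30): ab, ac, ae, af, ah, ai, bc, bf, bg, bi, bj, cg, ch, ci, cj, de, df, dg, dh, ef, eg, eh, ei, ej, fh, fj, gh, gi, hj, ij
  2-simplices (20): abc, abf, aci, aeh, aei, afh, bcg, bfj, bgi, bij, cgh, chj, cij, def, deg, dfh, dgh, efj, egi, ehj

Hence C_0 ≅ Z^10, C_1 ≅ Z^30, C_2 ≅ Z^20.

Boundary ∂_1: C_1 → C_0 sends each edge [p,q] (with p < q) to q − p. For instance
  ∂fh = h − f.
This gives a 10×30 integer matrix of rank 9; reducing to Smith normal form yields diagonal entries (1,1,1,1,1,1,1,1,1).

∂_2: C_2 → C_1 sends each 2-simplex [p,q,r] to [q,r] − [p,r] + [p,q]. For instance
  ∂abc = bc − ac + ab,
  ∂aeh = eh − ah + ae.
The resulting 30×20 matrix has rank 20, and its Smith normal form has invariant factors (1,1,1,1,1,1,1,1,1,1,1,1,1,1,1,1,1,1,1,2).

Now H_k = ker ∂_k / im ∂_{k+1}, so:

  H_0: rank C_0 − rank ∂_1 = 10 − 9 = 1, and the invariant factors of ∂_1 are all 1, so H_0 ≅ Z.
  H_1: rank ker ∂_1 − rank ∂_2 = (30 − 9) − 20 = 1, and ∂_2 has invariant factor 2 > 1, so H_1 ≅ Z ⊕ Z/2Z.
  H_2: rank ker ∂_2 − rank ∂_3 = (20 − 20) − 0 = 0, and there is no ∂_3, so H_2 ≅ 0.

(K is a triangulation of the Klein bottle.)

H_0 = Z,  H_1 = Z ⊕ Z/2Z,  H_2 = 0.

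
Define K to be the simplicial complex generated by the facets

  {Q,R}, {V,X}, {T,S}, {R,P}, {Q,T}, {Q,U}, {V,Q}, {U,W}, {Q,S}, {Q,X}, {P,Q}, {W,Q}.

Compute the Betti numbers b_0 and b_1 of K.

Take the total order P < Q < R < S < T < U < V < W < X on the vertex set. Then K (dimension 1) consists of the simplices:

  0-simplices (9): P, Q, R, S, T, U, V, W, X
  1-simplices (12): PQ, PR, QR, QS, QT, QU, QV, QW, QX, ST, UW, VX

Hence C_0 ≅ Z^9, C_1 ≅ Z^12.

Boundary ∂_1: C_1 → C_0 sends each edge [p,q] (with p < q) to q − p.
The resulting 9×12 matrix has rank 8, and its Smith normal form has invariant factors (1,1,1,1,1,1,1,1).

From H_k ≅ ker(∂_k) / im(∂_{k+1}) we obtain:

  H_0: rank C_0 − rank ∂_1 = 9 − 8 = 1, and the invariant factors of ∂_1 are all 1, so H_0 ≅ Z.
  H_1: rank ker ∂_1 − rank ∂_2 = (12 − 8) − 0 = 4, and there is no ∂_2, so H_1 ≅ Z^4.

As a check, the Euler characteristic is 9 − 12 = -3, which agrees with 1 − 4 = -3.

Hence the Betti numbers are b_0 = 1, b_1 = 4.

b_0 = 1, b_1 = 4.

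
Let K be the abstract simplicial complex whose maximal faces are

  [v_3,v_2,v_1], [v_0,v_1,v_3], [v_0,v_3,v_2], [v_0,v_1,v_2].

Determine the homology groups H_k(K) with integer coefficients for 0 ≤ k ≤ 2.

Order the vertices as v_0 < v_1 < v_2 < v_3. Listing each simplex with vertices in this order, K has dimension 2 with simplices:

  0-simplices (4): [v_0], [v_1], [v_2], [v_3]
  1-simplices (6): [v_0,v_1], [v_0,v_2], [v_0,v_3], [v_1,v_2], [v_1,v_3], [v_2,v_3]
  2-simplices (4): [v_0,v_1,v_2], [v_0,v_1,v_3], [v_0,v_2,v_3], [v_1,v_2,v_3]

giving chain groups C_0 ≅ Z^4, C_1 ≅ Z^6, C_2 ≅ Z^4.

The boundary map ∂_1: C_1 → C_0 is given by ∂[p,q] = [q] − [p]. For instance
  ∂[v_1,v_3] = [v_3] − [v_1].
The 4×6 boundary matrix has rank 3 and Smith normal form diag(1,1,1).

Boundary ∂_2: C_2 → C_1 acts by ∂[p,q,r] = [q,r] − [p,r] + [p,q]. For instance
  ∂[v_0,v_2,v_3] = [v_2,v_3] − [v_0,v_3] + [v_0,v_2],
  ∂[v_0,v_1,v_3] = [v_1,v_3] − [v_0,v_3] + [v_0,v_1].
As a 6×4 matrix over Z this has rank 3, with invariant factors (1,1,1).

Reading off H_k = ker ∂_k / im ∂_{k+1}:

  H_0: rank C_0 − rank ∂_1 = 4 − 3 = 1, and the invariant factors of ∂_1 are all 1, so H_0 ≅ Z.
  H_1: rank ker ∂_1 − rank ∂_2 = (6 − 3) − 3 = 0, and the invariant factors of ∂_2 are all 1, so H_1 ≅ 0.
  H_2: rank ker ∂_2 − rank ∂_3 = (4 − 3) − 0 = 1, and there is no ∂_3, so H_2 ≅ Z.

As a check, the Euler characteristic is 4 − 6 + 4 = 2, which agrees with 1 − 0 + 1 = 2.
(K is a triangulation of the 2-sphere S^2.)

H_0 ≅ Z,  H_1 = 0,  H_2 ≅ Z.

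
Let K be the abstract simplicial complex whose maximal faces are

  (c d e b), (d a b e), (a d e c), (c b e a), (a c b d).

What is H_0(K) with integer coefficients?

Take the total order a < b < c < d < e on the vertex set. Then K (dimension 3) consists of the simplices:

  0-simplices (5): a, b, c, d, e
  1-simplices (10): ab, ac, ad, ae, bc, bd, be, cd, ce, de
  2-simplices (10): abc, abd, abe, acd, ace, ade, bcd, bce, bde, cde
  3-simplices (5): abcd, abce, abde, acde, bcde

giving chain groups C_0 ≅ Z^5, C_1 ≅ Z^10, C_2 ≅ Z^10, C_3 ≅ Z^5.

∂_1: C_1 → C_0 is given by ∂[p,q] = [q] − [p]. For instance
  ∂ad = d − a.
This gives a 5×10 integer matrix of rank 4; reducing to Smith normal form yields diagonal entries (1,1,1,1).

Boundary ∂_2: C_2 → C_1 sends each 2-simplex [p,q,r] to [q,r] − [p,r] + [p,q]. For instance
  ∂abc = bc − ac + ab,
  ∂bde = de − be + bd.
The 10×10 boundary matrix has rank 6 and Smith normal form diag(1,1,1,1,1,1).

Boundary ∂_3: C_3 → C_2 sends each 3-simplex σ to the alternating sum Σ_i (−1)^i (σ with its i-th vertex removed). For instance
  ∂acde = cde − ade + ace − acd,
  ∂bcde = cde − bde + bce − bcd.
This gives a 10×5 integer matrix of rank 4; reducing to Smith normal form yields diagonal entries (1,1,1,1).

Now H_k = ker ∂_k / im ∂_{k+1}, so:

  H_0: rank C_0 − rank ∂_1 = 5 − 4 = 1, and the invariant factors of ∂_1 are all 1, so H_0 ≅ Z.

H_0 = Z.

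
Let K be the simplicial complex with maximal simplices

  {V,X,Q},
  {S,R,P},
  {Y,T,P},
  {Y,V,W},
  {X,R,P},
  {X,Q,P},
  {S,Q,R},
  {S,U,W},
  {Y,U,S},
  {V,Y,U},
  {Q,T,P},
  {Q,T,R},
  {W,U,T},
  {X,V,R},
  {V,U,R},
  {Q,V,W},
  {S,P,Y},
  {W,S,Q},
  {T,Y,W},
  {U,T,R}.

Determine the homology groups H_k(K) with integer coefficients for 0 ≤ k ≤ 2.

H_0 = Z,  H_1 = Z ⊕ Z_2,  H_2 = 0.

Order the vertices as P < Q < R < S < T < U < V < W < X < Y. Listing each simplex with vertices in this order, K has dimension 2 with simplices:

  0-simplices (10): P, Q, R, S, T, U, V, W, X, Y
  1-simplices (30): PQ, PR, PS, PT, PX, PY, QR, QS, QT, QV, QW, QX, RS, RT, RU, RV, RX, SU, SW, SY, TU, TW, TY, UV, UW, UY, VW, VX, VY, WY
  2-simplices (20): PQT, PQX, PRS, PRX, PSY, PTY, QRS, QRT, QSW, QVW, QVX, RTU, RUV, RVX, SUW, SUY, TUW, TWY, UVY, VWY

so the chain groups are C_0 ≅ Z^10, C_1 ≅ Z^30, C_2 ≅ Z^20.

The boundary map ∂_1: C_1 → C_0 is given by ∂[p,q] = [q] − [p]. For instance
  ∂UY = Y − U.
The resulting 10×30 matrix has rank 9, and its Smith normal form has invariant factors (1,1,1,1,1,1,1,1,1).

The boundary map ∂_2: C_2 → C_1 sends each 2-simplex [p,q,r] to [q,r] − [p,r] + [p,q]. For instance
  ∂PRS = RS − PS + PR,
  ∂QSW = SW − QW + QS.
The resulting 30×20 matrix has rank 20, and its Smith normal form has invariant factors (1,1,1,1,1,1,1,1,1,1,1,1,1,1,1,1,1,1,1,2).

Reading off H_k = ker ∂_k / im ∂_{k+1}:

  H_0: rank C_0 − rank ∂_1 = 10 − 9 = 1, and the invariant factors of ∂_1 are all 1, so H_0 ≅ Z.
  H_1: rank ker ∂_1 − rank ∂_2 = (30 − 9) − 20 = 1, and ∂_2 has invariant factor 2 > 1, so H_1 ≅ Z ⊕ Z_2.
  H_2: rank ker ∂_2 − rank ∂_3 = (20 − 20) − 0 = 0, and there is no ∂_3, so H_2 ≅ 0.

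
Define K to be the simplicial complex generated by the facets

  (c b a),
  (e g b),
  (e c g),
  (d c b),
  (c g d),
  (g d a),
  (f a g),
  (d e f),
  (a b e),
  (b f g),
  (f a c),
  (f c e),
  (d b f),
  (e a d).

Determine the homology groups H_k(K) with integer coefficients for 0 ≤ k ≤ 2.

Fix the vertex order a < b < c < d < e < f < g and write every simplex with vertices in increasing order. Then dim K = 2 and the simplices of K are:

  0-simplices (7): a, b, c, d, e, f, g
  1-simplices (21): ab, ac, ad, ae, af, ag, bc, bd, be, bf, bg, cd, ce, cf, cg, de, df, dg, ef, eg, fg
  2-simplices (14): abc, abe, acf, ade, adg, afg, bcd, bdf, beg, bfg, cdg, cef, ceg, def

Hence C_0 ≅ Z^7, C_1 ≅ Z^21, C_2 ≅ Z^14.

∂_1: C_1 → C_0 is given by ∂[p,q] = [q] − [p]. For instance
  ∂ac = c − a.
The 7×21 boundary matrix has rank 6 and Smith normal form diag(1,1,1,1,1,1).

∂_2: C_2 → C_1 sends each 2-simplex [p,q,r] to [q,r] − [p,r] + [p,q]. For instance
  ∂cdg = dg − cg + cd,
  ∂ceg = eg − cg + ce.
This gives a 21×14 integer matrix of rank 13; reducing to Smith normal form yields diagonal entries (1,1,1,1,1,1,1,1,1,1,1,1,1).

Reading off H_k = ker ∂_k / im ∂_{k+1}:

  H_0: rank C_0 − rank ∂_1 = 7 − 6 = 1, and the invariant factors of ∂_1 are all 1, so H_0 = Z.
  H_1: rank ker ∂_1 − rank ∂_2 = (21 − 6) − 13 = 2, and the invariant factors of ∂_2 are all 1, so H_1 = Z^2.
  H_2: rank ker ∂_2 − rank ∂_3 = (14 − 13) − 0 = 1, and there is no ∂_3, so H_2 = Z.

As a check, the Euler characteristic is 7 − 21 + 14 = 0, which agrees with 1 − 2 + 1 = 0.

H_0 = Z,  H_1 = Z^2,  H_2 = Z.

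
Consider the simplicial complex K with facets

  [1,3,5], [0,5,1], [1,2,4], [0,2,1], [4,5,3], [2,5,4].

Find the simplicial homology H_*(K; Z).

Fix the vertex order 0 < 1 < 2 < 3 < 4 < 5 and write every simplex with vertices in increasing order. Then dim K = 2 and the simplices of K are:

  0-simplices (6): [0], [1], [2], [3], [4], [5]
  1-simplices (12): [0,1], [0,2], [0,5], [1,2], [1,3], [1,4], [1,5], [2,4], [2,5], [3,4], [3,5], [4,5]
  2-simplices (6): [0,1,2], [0,1,5], [1,2,4], [1,3,5], [2,4,5], [3,4,5]

Hence C_0 ≅ Z^6, C_1 ≅ Z^12, C_2 ≅ Z^6.

Boundary ∂_1: C_1 → C_0 sends each edge [p,q] (with p < q) to q − p. For instance
  ∂[1,3] = [3] − [1].
This gives a 6×12 integer matrix of rank 5; reducing to Smith normal form yields diagonal entries (1,1,1,1,1).

Boundary ∂_2: C_2 → C_1 sends each 2-simplex [p,q,r] to [q,r] − [p,r] + [p,q]. For instance
  ∂[3,4,5] = [4,5] − [3,5] + [3,4],
  ∂[1,3,5] = [3,5] − [1,5] + [1,3].
The resulting 12×6 matrix has rank 6, and its Smith normal form has invariant factors (1,1,1,1,1,1).

Computing H_k = (kernel of ∂_k) / (image of ∂_{k+1}):

  H_0: rank C_0 − rank ∂_1 = 6 − 5 = 1, and the invariant factors of ∂_1 are all 1, so H_0 = Z.
  H_1: rank ker ∂_1 − rank ∂_2 = (12 − 5) − 6 = 1, and the invariant factors of ∂_2 are all 1, so H_1 = Z.
  H_2: rank ker ∂_2 − rank ∂_3 = (6 − 6) − 0 = 0, and there is no ∂_3, so H_2 = 0.

(K is a triangulation of the cylinder S^1 x I.)

H_0 ≅ Z,  H_1 ≅ Z,  H_2 = 0.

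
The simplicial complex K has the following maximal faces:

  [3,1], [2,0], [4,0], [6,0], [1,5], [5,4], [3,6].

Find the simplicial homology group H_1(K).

H_1 = Z.

Fix the vertex order 0 < 1 < 2 < 3 < 4 < 5 < 6 and write every simplex with vertices in increasing order. Then dim K = 1 and the simplices of K are:

  0-simplices (7): [0], [1], [2], [3], [4], [5], [6]
  1-simplices (7): [0,2], [0,4], [0,6], [1,3], [1,5], [3,6], [4,5]

Hence C_0 ≅ Z^7, C_1 ≅ Z^7.

Boundary ∂_1: C_1 → C_0 sends each edge [p,q] (with p < q) to q − p. For instance
  ∂[0,2] = [2] − [0].
The resulting 7×7 matrix has rank 6, and its Smith normal form has invariant factors (1,1,1,1,1,1).

Reading off H_k = ker ∂_k / im ∂_{k+1}:

  H_1: rank ker ∂_1 − rank ∂_2 = (7 − 6) − 0 = 1, and there is no ∂_2, so H_1 = Z.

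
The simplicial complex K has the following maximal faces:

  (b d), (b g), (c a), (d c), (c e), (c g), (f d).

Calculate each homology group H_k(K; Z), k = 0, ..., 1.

Take the total order a < b < c < d < e < f < g on the vertex set. Then K (dimension 1) consists of the simplices:

  0-simplices (7): a, b, c, d, e, f, g
  1-simplices (7): ac, bd, bg, cd, ce, cg, df

giving chain groups C_0 ≅ Z^7, C_1 ≅ Z^7.

Boundary ∂_1: C_1 → C_0 sends each edge [p,q] (with p < q) to q − p. For instance
  ∂df = f − d.
This gives a 7×7 integer matrix of rank 6; reducing to Smith normal form yields diagonal entries (1,1,1,1,1,1).

Reading off H_k = ker ∂_k / im ∂_{k+1}:

  H_0: rank C_0 − rank ∂_1 = 7 − 6 = 1, and the invariant factors of ∂_1 are all 1, so H_0 = Z.
  H_1: rank ker ∂_1 − rank ∂_2 = (7 − 6) − 0 = 1, and there is no ∂_2, so H_1 = Z.

As a check, the Euler characteristic is 7 − 7 = 0, which agrees with 1 − 1 = 0.

H_0 ≅ Z,  H_1 ≅ Z.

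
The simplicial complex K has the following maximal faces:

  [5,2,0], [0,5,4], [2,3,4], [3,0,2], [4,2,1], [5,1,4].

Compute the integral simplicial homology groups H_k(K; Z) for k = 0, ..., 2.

H_0 = Z,  H_1 = Z,  H_2 = 0.

K has 6 vertices, 12 edges, 6 triangles.
rank ∂_0 = 0, rank ∂_1 = 5 ⇒ b_0 = 6 − 0 − 5 = 1; all invariant factors of ∂_1 are 1 so no torsion. So H_0 = Z.
rank ∂_1 = 5, rank ∂_2 = 6 ⇒ b_1 = 12 − 5 − 6 = 1; all invariant factors of ∂_2 are 1 so no torsion. So H_1 = Z.
rank ∂_2 = 6, rank ∂_3 = 0 ⇒ b_2 = 6 − 6 − 0 = 0. So H_2 = 0.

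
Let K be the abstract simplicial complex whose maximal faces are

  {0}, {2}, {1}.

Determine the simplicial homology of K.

H_0 ≅ Z^3.

We work with the vertex ordering 0 < 1 < 2. The simplices of K, each written with vertices in increasing order, are:

  0-simplices (3): [0], [1], [2]

so the chain groups are C_0 ≅ Z^3.

From H_k ≅ ker(∂_k) / im(∂_{k+1}) we obtain:

  H_0: rank C_0 − rank ∂_1 = 3 − 0 = 3, and there is no ∂_1, so H_0 ≅ Z^3.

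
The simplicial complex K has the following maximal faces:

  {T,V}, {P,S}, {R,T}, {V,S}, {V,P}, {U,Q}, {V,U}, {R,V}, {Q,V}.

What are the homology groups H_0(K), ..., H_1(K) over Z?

H_0 ≅ Z,  H_1 ≅ Z^3.

K has 7 vertices, 9 edges.
rank ∂_0 = 0, rank ∂_1 = 6 ⇒ b_0 = 7 − 0 − 6 = 1; all invariant factors of ∂_1 are 1 so no torsion. So H_0 = Z.
rank ∂_1 = 6, rank ∂_2 = 0 ⇒ b_1 = 9 − 6 − 0 = 3. So H_1 = Z^3.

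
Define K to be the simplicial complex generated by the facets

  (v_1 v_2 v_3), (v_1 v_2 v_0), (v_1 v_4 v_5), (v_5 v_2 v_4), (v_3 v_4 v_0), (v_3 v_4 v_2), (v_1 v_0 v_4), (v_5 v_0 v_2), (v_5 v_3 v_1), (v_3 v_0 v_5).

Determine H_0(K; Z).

Fix the vertex order v_0 < v_1 < v_2 < v_3 < v_4 < v_5 and write every simplex with vertices in increasing order. Then dim K = 2 and the simplices of K are:

  0-simplices (6): [v_0], [v_1], [v_2], [v_3], [v_4], [v_5]
  1-simplices (15): (15 of them)
  2-simplices (10): [v_0,v_1,v_2], [v_0,v_1,v_4], [v_0,v_2,v_5], [v_0,v_3,v_4], [v_0,v_3,v_5], [v_1,v_2,v_3], [v_1,v_3,v_5], [v_1,v_4,v_5], [v_2,v_3,v_4], [v_2,v_4,v_5]

so the chain groups are C_0 ≅ Z^6, C_1 ≅ Z^15, C_2 ≅ Z^10.

The boundary map ∂_1: C_1 → C_0 sends each edge [p,q] (with p < q) to q − p. For instance
  ∂[v_1,v_3] = [v_3] − [v_1].
The 6×15 boundary matrix has rank 5 and Smith normal form diag(1,1,1,1,1).

∂_2: C_2 → C_1 sends each 2-simplex [p,q,r] to [q,r] − [p,r] + [p,q]. For instance
  ∂[v_1,v_4,v_5] = [v_4,v_5] − [v_1,v_5] + [v_1,v_4],
  ∂[v_0,v_1,v_4] = [v_1,v_4] − [v_0,v_4] + [v_0,v_1].
This gives a 15×10 integer matrix of rank 10; reducing to Smith normal form yields diagonal entries (1,1,1,1,1,1,1,1,1,2).

Computing H_k = (kernel of ∂_k) / (image of ∂_{k+1}):

  H_0: rank C_0 − rank ∂_1 = 6 − 5 = 1, and the invariant factors of ∂_1 are all 1, so H_0 ≅ Z.

H_0 ≅ Z.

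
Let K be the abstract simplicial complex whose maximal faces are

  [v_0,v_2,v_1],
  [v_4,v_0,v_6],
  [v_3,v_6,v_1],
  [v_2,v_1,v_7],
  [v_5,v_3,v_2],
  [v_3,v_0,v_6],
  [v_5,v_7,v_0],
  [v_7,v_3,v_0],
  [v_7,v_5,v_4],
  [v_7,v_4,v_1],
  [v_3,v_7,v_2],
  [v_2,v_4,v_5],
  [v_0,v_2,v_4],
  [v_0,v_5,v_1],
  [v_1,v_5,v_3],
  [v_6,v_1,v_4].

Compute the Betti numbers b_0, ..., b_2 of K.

b_0 = 1, b_1 = 2, b_2 = 1.

Order the vertices as v_0 < v_1 < v_2 < v_3 < v_4 < v_5 < v_6 < v_7. Listing each simplex with vertices in this order, K has dimension 2 with simplices:

  0-simplices (8): [v_0], [v_1], [v_2], [v_3], [v_4], [v_5], [v_6], [v_7]
  1-simplices (24): (24 of them)
  2-simplices (16): (16 of them)

giving chain groups C_0 ≅ Z^8, C_1 ≅ Z^24, C_2 ≅ Z^16.

Boundary ∂_1: C_1 → C_0 is given by ∂[p,q] = [q] − [p].
The 8×24 boundary matrix has rank 7 and Smith normal form diag(1,1,1,1,1,1,1).

Boundary ∂_2: C_2 → C_1 acts by ∂[p,q,r] = [q,r] − [p,r] + [p,q]. For instance
  ∂[v_0,v_1,v_5] = [v_1,v_5] − [v_0,v_5] + [v_0,v_1],
  ∂[v_1,v_3,v_5] = [v_3,v_5] − [v_1,v_5] + [v_1,v_3].
The resulting 24×16 matrix has rank 15, and its Smith normal form has invariant factors (1,1,1,1,1,1,1,1,1,1,1,1,1,1,1).

Computing H_k = (kernel of ∂_k) / (image of ∂_{k+1}):

  H_0: rank C_0 − rank ∂_1 = 8 − 7 = 1, and the invariant factors of ∂_1 are all 1, so H_0 = Z.
  H_1: rank ker ∂_1 − rank ∂_2 = (24 − 7) − 15 = 2, and the invariant factors of ∂_2 are all 1, so H_1 = Z^2.
  H_2: rank ker ∂_2 − rank ∂_3 = (16 − 15) − 0 = 1, and there is no ∂_3, so H_2 = Z.

Hence the Betti numbers are b_0 = 1, b_1 = 2, b_2 = 1.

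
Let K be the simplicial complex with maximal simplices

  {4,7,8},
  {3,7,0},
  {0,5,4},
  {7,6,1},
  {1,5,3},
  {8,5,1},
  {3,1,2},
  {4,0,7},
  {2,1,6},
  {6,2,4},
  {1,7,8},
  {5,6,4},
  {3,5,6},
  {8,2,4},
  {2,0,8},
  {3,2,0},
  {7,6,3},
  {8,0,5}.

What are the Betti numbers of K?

b_0 = 1, b_1 = 1, b_2 = 0.

Take the total order 0 < 1 < 2 < 3 < 4 < 5 < 6 < 7 < 8 on the vertex set. Then K (dimension 2) consists of the simplices:

  0-simplices (9): [0], [1], [2], [3], [4], [5], [6], [7], [8]
  1-simplices (27): (27 of them)
  2-simplices (18): [0,2,3], [0,2,8], [0,3,7], [0,4,5], [0,4,7], [0,5,8], [1,2,3], [1,2,6], [1,3,5], [1,5,8], [1,6,7], [1,7,8], [2,4,6], [2,4,8], [3,5,6], [3,6,7], [4,5,6], [4,7,8]

Hence C_0 ≅ Z^9, C_1 ≅ Z^27, C_2 ≅ Z^18.

The boundary map ∂_1: C_1 → C_0 sends each edge [p,q] (with p < q) to q − p. For instance
  ∂[2,6] = [6] − [2].
The 9×27 boundary matrix has rank 8 and Smith normal form diag(1,1,1,1,1,1,1,1).

Boundary ∂_2: C_2 → C_1 maps a triangle to the signed sum of its edges. For instance
  ∂[1,2,6] = [2,6] − [1,6] + [1,2],
  ∂[3,5,6] = [5,6] − [3,6] + [3,5].
As a 27×18 matrix over Z this has rank 18, with invariant factors (1,1,1,1,1,1,1,1,1,1,1,1,1,1,1,1,1,2).

Now H_k = ker ∂_k / im ∂_{k+1}, so:

  H_0: rank C_0 − rank ∂_1 = 9 − 8 = 1, and the invariant factors of ∂_1 are all 1, so H_0 ≅ Z.
  H_1: rank ker ∂_1 − rank ∂_2 = (27 − 8) − 18 = 1, and ∂_2 has invariant factor 2 > 1, so H_1 ≅ Z ⊕ Z/2.
  H_2: rank ker ∂_2 − rank ∂_3 = (18 − 18) − 0 = 0, and there is no ∂_3, so H_2 ≅ 0.

(K is a triangulation of the Klein bottle.)

Hence the Betti numbers are b_0 = 1, b_1 = 1, b_2 = 0.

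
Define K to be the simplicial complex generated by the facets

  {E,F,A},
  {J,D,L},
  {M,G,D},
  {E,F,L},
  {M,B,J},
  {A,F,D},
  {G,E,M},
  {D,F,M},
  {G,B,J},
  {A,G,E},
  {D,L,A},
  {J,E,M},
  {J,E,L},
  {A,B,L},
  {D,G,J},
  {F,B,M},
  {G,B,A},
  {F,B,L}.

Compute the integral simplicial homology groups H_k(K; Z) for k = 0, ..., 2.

K has 9 vertices, 27 edges, 18 triangles.
rank ∂_0 = 0, rank ∂_1 = 8 ⇒ b_0 = 9 − 0 − 8 = 1; all invariant factors of ∂_1 are 1 so no torsion. So H_0 = Z.
rank ∂_1 = 8, rank ∂_2 = 18 ⇒ b_1 = 27 − 8 − 18 = 1; ∂_2 has invariant factor(s) [2] giving torsion. So H_1 = Z ⊕ Z/2Z.
rank ∂_2 = 18, rank ∂_3 = 0 ⇒ b_2 = 18 − 18 − 0 = 0. So H_2 = 0.

H_0 = Z,  H_1 = Z ⊕ Z/2Z,  H_2 = 0.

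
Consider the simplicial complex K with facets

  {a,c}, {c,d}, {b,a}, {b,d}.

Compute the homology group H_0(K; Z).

H_0 ≅ Z.

We work with the vertex ordering a < b < c < d. The simplices of K, each written with vertices in increasing order, are:

  0-simplices (4): a, b, c, d
  1-simplices (4): ab, ac, bd, cd

giving chain groups C_0 ≅ Z^4, C_1 ≅ Z^4.

∂_1: C_1 → C_0 is given by ∂[p,q] = [q] − [p].
This gives a 4×4 integer matrix of rank 3; reducing to Smith normal form yields diagonal entries (1,1,1).

Now H_k = ker ∂_k / im ∂_{k+1}, so:

  H_0: rank C_0 − rank ∂_1 = 4 − 3 = 1, and the invariant factors of ∂_1 are all 1, so H_0 = Z.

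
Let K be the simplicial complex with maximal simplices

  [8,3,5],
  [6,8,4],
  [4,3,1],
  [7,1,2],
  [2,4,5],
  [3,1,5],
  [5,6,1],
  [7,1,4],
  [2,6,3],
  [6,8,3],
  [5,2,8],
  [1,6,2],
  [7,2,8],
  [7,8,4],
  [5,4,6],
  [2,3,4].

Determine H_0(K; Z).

H_0 ≅ Z.

Order the vertices as 1 < 2 < 3 < 4 < 5 < 6 < 7 < 8. Listing each simplex with vertices in this order, K has dimension 2 with simplices:

  0-simplices (8): [1], [2], [3], [4], [5], [6], [7], [8]
  1-simplices (24): (24 of them)
  2-simplices (16): [1,2,6], [1,2,7], [1,3,4], [1,3,5], [1,4,7], [1,5,6], [2,3,4], [2,3,6], [2,4,5], [2,5,8], [2,7,8], [3,5,8], [3,6,8], [4,5,6], [4,6,8], [4,7,8]

so the chain groups are C_0 ≅ Z^8, C_1 ≅ Z^24, C_2 ≅ Z^16.

The boundary map ∂_1: C_1 → C_0 is given by ∂[p,q] = [q] − [p].
The 8×24 boundary matrix has rank 7 and Smith normal form diag(1,1,1,1,1,1,1).

The boundary map ∂_2: C_2 → C_1 sends each 2-simplex [p,q,r] to [q,r] − [p,r] + [p,q]. For instance
  ∂[3,6,8] = [6,8] − [3,8] + [3,6],
  ∂[2,7,8] = [7,8] − [2,8] + [2,7].
The resulting 24×16 matrix has rank 15, and its Smith normal form has invariant factors (1,1,1,1,1,1,1,1,1,1,1,1,1,1,1).

Now H_k = ker ∂_k / im ∂_{k+1}, so:

  H_0: rank C_0 − rank ∂_1 = 8 − 7 = 1, and the invariant factors of ∂_1 are all 1, so H_0 ≅ Z.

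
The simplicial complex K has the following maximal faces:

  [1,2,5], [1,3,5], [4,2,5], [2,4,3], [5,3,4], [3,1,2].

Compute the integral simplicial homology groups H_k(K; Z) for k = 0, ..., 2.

H_0 = Z,  H_1 = 0,  H_2 = Z.

Order the vertices as 1 < 2 < 3 < 4 < 5. Listing each simplex with vertices in this order, K has dimension 2 with simplices:

  0-simplices (5): [1], [2], [3], [4], [5]
  1-simplices (9): [1,2], [1,3], [1,5], [2,3], [2,4], [2,5], [3,4], [3,5], [4,5]
  2-simplices (6): [1,2,3], [1,2,5], [1,3,5], [2,3,4], [2,4,5], [3,4,5]

Hence C_0 ≅ Z^5, C_1 ≅ Z^9, C_2 ≅ Z^6.

The boundary map ∂_1: C_1 → C_0 sends each edge [p,q] (with p < q) to q − p. For instance
  ∂[3,4] = [4] − [3].
As a 5×9 matrix over Z this has rank 4, with invariant factors (1,1,1,1).

The boundary map ∂_2: C_2 → C_1 sends each 2-simplex [p,q,r] to [q,r] − [p,r] + [p,q]. For instance
  ∂[3,4,5] = [4,5] − [3,5] + [3,4],
  ∂[1,3,5] = [3,5] − [1,5] + [1,3].
The 9×6 boundary matrix has rank 5 and Smith normal form diag(1,1,1,1,1).

Now H_k = ker ∂_k / im ∂_{k+1}, so:

  H_0: rank C_0 − rank ∂_1 = 5 − 4 = 1, and the invariant factors of ∂_1 are all 1, so H_0 = Z.
  H_1: rank ker ∂_1 − rank ∂_2 = (9 − 4) − 5 = 0, and the invariant factors of ∂_2 are all 1, so H_1 = 0.
  H_2: rank ker ∂_2 − rank ∂_3 = (6 − 5) − 0 = 1, and there is no ∂_3, so H_2 = Z.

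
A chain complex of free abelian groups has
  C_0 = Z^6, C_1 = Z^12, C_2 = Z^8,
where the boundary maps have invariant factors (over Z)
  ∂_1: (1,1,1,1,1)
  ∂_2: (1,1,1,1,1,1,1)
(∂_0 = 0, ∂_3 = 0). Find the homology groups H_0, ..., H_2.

H_0 = Z,  H_1 = 0,  H_2 = Z.

H_0: b_0 = 6 − 0 − 5 = 1; torsion from ∂_1 factors > 1: none. So H_0 = Z.
H_1: b_1 = 12 − 5 − 7 = 0; torsion from ∂_2 factors > 1: none. So H_1 = 0.
H_2: b_2 = 8 − 7 − 0 = 1; torsion from ∂_3 factors > 1: none. So H_2 = Z.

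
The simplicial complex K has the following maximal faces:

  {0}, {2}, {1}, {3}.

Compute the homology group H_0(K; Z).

H_0 = Z^4.

We work with the vertex ordering 0 < 1 < 2 < 3. The simplices of K, each written with vertices in increasing order, are:

  0-simplices (4): [0], [1], [2], [3]

so the chain groups are C_0 ≅ Z^4.

Now H_k = ker ∂_k / im ∂_{k+1}, so:

  H_0: rank C_0 − rank ∂_1 = 4 − 0 = 4, and there is no ∂_1, so H_0 ≅ Z^4.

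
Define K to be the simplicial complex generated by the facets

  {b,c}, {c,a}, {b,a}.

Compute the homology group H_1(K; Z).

Take the total order a < b < c on the vertex set. Then K (dimension 1) consists of the simplices:

  0-simplices (3): a, b, c
  1-simplices (3): ab, ac, bc

Hence C_0 ≅ Z^3, C_1 ≅ Z^3.

Boundary ∂_1: C_1 → C_0 maps an edge to its endpoints' difference, ∂[p,q] = q − p.
As a 3×3 matrix over Z this has rank 2, with invariant factors (1,1).

Reading off H_k = ker ∂_k / im ∂_{k+1}:

  H_1: rank ker ∂_1 − rank ∂_2 = (3 − 2) − 0 = 1, and there is no ∂_2, so H_1 = Z.

(K is a triangulation of the circle S^1.)

H_1 = Z.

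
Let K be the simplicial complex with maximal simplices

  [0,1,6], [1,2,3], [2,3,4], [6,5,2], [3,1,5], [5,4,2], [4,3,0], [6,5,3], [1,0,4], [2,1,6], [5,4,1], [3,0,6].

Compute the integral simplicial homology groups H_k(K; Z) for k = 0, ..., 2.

We work with the vertex ordering 0 < 1 < 2 < 3 < 4 < 5 < 6. The simplices of K, each written with vertices in increasing order, are:

  0-simplices (7): [0], [1], [2], [3], [4], [5], [6]
  1-simplices (18): [0,1], [0,3], [0,4], [0,6], [1,2], [1,3], [1,4], [1,5], [1,6], [2,3], [2,4], [2,5], [2,6], [3,4], [3,5], [3,6], [4,5], [5,6]
  2-simplices (12): [0,1,4], [0,1,6], [0,3,4], [0,3,6], [1,2,3], [1,2,6], [1,3,5], [1,4,5], [2,3,4], [2,4,5], [2,5,6], [3,5,6]

so the chain groups are C_0 ≅ Z^7, C_1 ≅ Z^18, C_2 ≅ Z^12.

Boundary ∂_1: C_1 → C_0 sends each edge [p,q] (with p < q) to q − p. For instance
  ∂[5,6] = [6] − [5].
The 7×18 boundary matrix has rank 6 and Smith normal form diag(1,1,1,1,1,1).

∂_2: C_2 → C_1 acts by ∂[p,q,r] = [q,r] − [p,r] + [p,q]. For instance
  ∂[0,1,6] = [1,6] − [0,6] + [0,1],
  ∂[1,4,5] = [4,5] − [1,5] + [1,4].
As a 18×12 matrix over Z this has rank 12, with invariant factors (1,1,1,1,1,1,1,1,1,1,1,2).

Reading off H_k = ker ∂_k / im ∂_{k+1}:

  H_0: rank C_0 − rank ∂_1 = 7 − 6 = 1, and the invariant factors of ∂_1 are all 1, so H_0 ≅ Z.
  H_1: rank ker ∂_1 − rank ∂_2 = (18 − 6) − 12 = 0, and ∂_2 has invariant factor 2 > 1, so H_1 ≅ Z/2.
  H_2: rank ker ∂_2 − rank ∂_3 = (12 − 12) − 0 = 0, and there is no ∂_3, so H_2 ≅ 0.

As a check, the Euler characteristic is 7 − 18 + 12 = 1, which agrees with 1 − 0 + 0 = 1.
(K is a triangulation of the real projective plane RP^2.)

H_0 = Z,  H_1 = Z/2,  H_2 = 0.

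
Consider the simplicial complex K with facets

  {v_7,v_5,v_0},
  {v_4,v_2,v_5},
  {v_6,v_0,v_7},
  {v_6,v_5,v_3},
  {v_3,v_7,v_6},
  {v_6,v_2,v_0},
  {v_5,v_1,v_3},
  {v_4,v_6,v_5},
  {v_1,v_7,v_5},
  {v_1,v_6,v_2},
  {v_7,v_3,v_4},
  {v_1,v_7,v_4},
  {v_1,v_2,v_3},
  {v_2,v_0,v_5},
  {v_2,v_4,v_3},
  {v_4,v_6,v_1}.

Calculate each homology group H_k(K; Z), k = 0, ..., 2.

H_0 ≅ Z,  H_1 ≅ Z^2,  H_2 ≅ Z.

We work with the vertex ordering v_0 < v_1 < v_2 < v_3 < v_4 < v_5 < v_6 < v_7. The simplices of K, each written with vertices in increasing order, are:

  0-simplices (8): [v_0], [v_1], [v_2], [v_3], [v_4], [v_5], [v_6], [v_7]
  1-simplices (24): (24 of them)
  2-simplices (16): (16 of them)

giving chain groups C_0 ≅ Z^8, C_1 ≅ Z^24, C_2 ≅ Z^16.

The boundary map ∂_1: C_1 → C_0 maps an edge to its endpoints' difference, ∂[p,q] = q − p. For instance
  ∂[v_2,v_6] = [v_6] − [v_2].
The 8×24 boundary matrix has rank 7 and Smith normal form diag(1,1,1,1,1,1,1).

∂_2: C_2 → C_1 maps a triangle to the signed sum of its edges. For instance
  ∂[v_1,v_4,v_6] = [v_4,v_6] − [v_1,v_6] + [v_1,v_4],
  ∂[v_3,v_4,v_7] = [v_4,v_7] − [v_3,v_7] + [v_3,v_4].
As a 24×16 matrix over Z this has rank 15, with invariant factors (1,1,1,1,1,1,1,1,1,1,1,1,1,1,1).

From H_k ≅ ker(∂_k) / im(∂_{k+1}) we obtain:

  H_0: rank C_0 − rank ∂_1 = 8 − 7 = 1, and the invariant factors of ∂_1 are all 1, so H_0 ≅ Z.
  H_1: rank ker ∂_1 − rank ∂_2 = (24 − 7) − 15 = 2, and the invariant factors of ∂_2 are all 1, so H_1 ≅ Z^2.
  H_2: rank ker ∂_2 − rank ∂_3 = (16 − 15) − 0 = 1, and there is no ∂_3, so H_2 ≅ Z.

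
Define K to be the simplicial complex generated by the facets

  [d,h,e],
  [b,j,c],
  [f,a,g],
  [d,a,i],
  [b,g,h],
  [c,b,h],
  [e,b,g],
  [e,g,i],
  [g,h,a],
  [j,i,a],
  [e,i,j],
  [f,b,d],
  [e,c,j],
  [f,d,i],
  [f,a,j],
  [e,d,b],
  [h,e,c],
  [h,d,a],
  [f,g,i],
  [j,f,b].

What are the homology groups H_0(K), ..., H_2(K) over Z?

H_0 ≅ Z,  H_1 ≅ Z ⊕ Z_2,  H_2 = 0.

Order the vertices as a < b < c < d < e < f < g < h < i < j. Listing each simplex with vertices in this order, K has dimension 2 with simplices:

  0-simplices (10): a, b, c, d, e, f, g, h, i, j
  1-simplices (30): ad, af, ag, ah, ai, aj, bc, bd, be, bf, bg, bh, bj, ce, ch, cj, de, df, dh, di, eg, eh, ei, ej, fg, fi, fj, gh, gi, ij
  2-simplices (20): adh, adi, afg, afj, agh, aij, bch, bcj, bde, bdf, beg, bfj, bgh, ceh, cej, deh, dfi, egi, eij, fgi

Hence C_0 ≅ Z^10, C_1 ≅ Z^30, C_2 ≅ Z^20.

Boundary ∂_1: C_1 → C_0 maps an edge to its endpoints' difference, ∂[p,q] = q − p. For instance
  ∂bj = j − b.
The resulting 10×30 matrix has rank 9, and its Smith normal form has invariant factors (1,1,1,1,1,1,1,1,1).

∂_2: C_2 → C_1 sends each 2-simplex [p,q,r] to [q,r] − [p,r] + [p,q]. For instance
  ∂dfi = fi − di + df,
  ∂afg = fg − ag + af.
The resulting 30×20 matrix has rank 20, and its Smith normal form has invariant factors (1,1,1,1,1,1,1,1,1,1,1,1,1,1,1,1,1,1,1,2).

Reading off H_k = ker ∂_k / im ∂_{k+1}:

  H_0: rank C_0 − rank ∂_1 = 10 − 9 = 1, and the invariant factors of ∂_1 are all 1, so H_0 ≅ Z.
  H_1: rank ker ∂_1 − rank ∂_2 = (30 − 9) − 20 = 1, and ∂_2 has invariant factor 2 > 1, so H_1 ≅ Z ⊕ Z_2.
  H_2: rank ker ∂_2 − rank ∂_3 = (20 − 20) − 0 = 0, and there is no ∂_3, so H_2 ≅ 0.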